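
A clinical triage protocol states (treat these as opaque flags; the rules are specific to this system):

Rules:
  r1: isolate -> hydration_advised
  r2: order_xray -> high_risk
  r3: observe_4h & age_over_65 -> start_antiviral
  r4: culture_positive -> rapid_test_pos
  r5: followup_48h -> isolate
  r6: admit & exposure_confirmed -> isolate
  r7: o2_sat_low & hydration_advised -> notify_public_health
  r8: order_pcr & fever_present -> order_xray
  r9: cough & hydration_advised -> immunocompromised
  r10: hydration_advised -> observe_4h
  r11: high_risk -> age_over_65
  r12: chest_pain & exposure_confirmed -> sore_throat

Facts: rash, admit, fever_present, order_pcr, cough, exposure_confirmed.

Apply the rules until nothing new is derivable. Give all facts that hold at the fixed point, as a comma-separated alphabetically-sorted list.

[1] r6 [admit & exposure_confirmed -> isolate]; r8 [order_pcr & fever_present -> order_xray]. ⇒ new: isolate, order_xray.
[2] r1 [isolate -> hydration_advised]; r2 [order_xray -> high_risk]. ⇒ new: hydration_advised, high_risk.
[3] r9 [cough & hydration_advised -> immunocompromised]; r10 [hydration_advised -> observe_4h]; r11 [high_risk -> age_over_65]. ⇒ new: immunocompromised, observe_4h, age_over_65.
[4] r3 [observe_4h & age_over_65 -> start_antiviral]. ⇒ new: start_antiviral.

admit, age_over_65, cough, exposure_confirmed, fever_present, high_risk, hydration_advised, immunocompromised, isolate, observe_4h, order_pcr, order_xray, rash, start_antiviral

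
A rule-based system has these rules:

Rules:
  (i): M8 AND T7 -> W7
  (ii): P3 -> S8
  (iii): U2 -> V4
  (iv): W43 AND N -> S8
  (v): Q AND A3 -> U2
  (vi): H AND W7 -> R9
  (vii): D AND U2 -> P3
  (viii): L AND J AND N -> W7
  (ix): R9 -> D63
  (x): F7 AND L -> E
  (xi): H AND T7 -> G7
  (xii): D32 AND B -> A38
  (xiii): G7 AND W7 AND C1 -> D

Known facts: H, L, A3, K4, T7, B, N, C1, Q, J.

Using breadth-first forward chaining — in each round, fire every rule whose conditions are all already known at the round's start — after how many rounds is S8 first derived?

4

Round 1: (v) [Q AND A3 -> U2]; (viii) [L AND J AND N -> W7]; (xi) [H AND T7 -> G7]. New: U2, W7, G7.
Round 2: (iii) [U2 -> V4]; (vi) [H AND W7 -> R9]; (xiii) [G7 AND W7 AND C1 -> D]. New: V4, R9, D.
Round 3: (vii) [D AND U2 -> P3]; (ix) [R9 -> D63]. New: P3, D63.
Round 4: (ii) [P3 -> S8]. New: S8.
S8 first appears in round 4.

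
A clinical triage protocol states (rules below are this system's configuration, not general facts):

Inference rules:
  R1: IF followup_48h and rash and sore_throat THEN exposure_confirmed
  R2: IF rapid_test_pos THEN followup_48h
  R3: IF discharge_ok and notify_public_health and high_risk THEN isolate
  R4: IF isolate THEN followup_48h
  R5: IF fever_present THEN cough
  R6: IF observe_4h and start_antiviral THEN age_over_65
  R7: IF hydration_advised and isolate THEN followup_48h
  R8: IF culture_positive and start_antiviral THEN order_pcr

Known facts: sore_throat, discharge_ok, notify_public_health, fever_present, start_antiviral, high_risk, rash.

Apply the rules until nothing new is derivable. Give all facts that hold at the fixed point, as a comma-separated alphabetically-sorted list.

cough, discharge_ok, exposure_confirmed, fever_present, followup_48h, high_risk, isolate, notify_public_health, rash, sore_throat, start_antiviral

Round 1 — R3, R5, derive isolate, cough.
Round 2 — R4, derive followup_48h.
Round 3 — R1, derive exposure_confirmed.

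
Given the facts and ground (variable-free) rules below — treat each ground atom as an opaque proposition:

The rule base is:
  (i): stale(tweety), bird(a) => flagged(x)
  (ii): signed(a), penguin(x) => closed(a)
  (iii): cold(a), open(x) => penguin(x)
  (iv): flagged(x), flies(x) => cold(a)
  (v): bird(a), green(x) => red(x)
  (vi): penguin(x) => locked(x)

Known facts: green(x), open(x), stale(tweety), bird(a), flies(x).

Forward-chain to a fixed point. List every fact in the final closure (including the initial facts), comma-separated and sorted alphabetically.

bird(a), cold(a), flagged(x), flies(x), green(x), locked(x), open(x), penguin(x), red(x), stale(tweety)

Round 1 — (i), (v), derive flagged(x), red(x).
Round 2 — (iv), derive cold(a).
Round 3 — (iii), derive penguin(x).
Round 4 — (vi), derive locked(x).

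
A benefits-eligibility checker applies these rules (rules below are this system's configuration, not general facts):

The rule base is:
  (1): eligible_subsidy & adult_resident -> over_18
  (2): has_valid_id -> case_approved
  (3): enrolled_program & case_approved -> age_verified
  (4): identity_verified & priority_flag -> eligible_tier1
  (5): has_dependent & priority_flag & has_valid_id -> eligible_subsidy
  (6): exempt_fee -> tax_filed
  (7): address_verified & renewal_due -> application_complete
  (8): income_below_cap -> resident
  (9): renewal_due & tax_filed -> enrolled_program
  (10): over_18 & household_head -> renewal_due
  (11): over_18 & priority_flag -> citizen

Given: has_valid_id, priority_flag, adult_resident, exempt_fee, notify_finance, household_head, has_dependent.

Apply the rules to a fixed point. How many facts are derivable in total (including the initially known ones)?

15

Round 1 fires (2), (5), (6), giving case_approved, eligible_subsidy, tax_filed.
Round 2 fires (1), giving over_18.
Round 3 fires (10), (11), giving renewal_due, citizen.
Round 4 fires (9), giving enrolled_program.
Round 5 fires (3), giving age_verified.
Closure: {adult_resident, age_verified, case_approved, citizen, eligible_subsidy, enrolled_program, exempt_fee, has_dependent, has_valid_id, household_head, notify_finance, over_18, priority_flag, renewal_due, tax_filed} — 15 facts.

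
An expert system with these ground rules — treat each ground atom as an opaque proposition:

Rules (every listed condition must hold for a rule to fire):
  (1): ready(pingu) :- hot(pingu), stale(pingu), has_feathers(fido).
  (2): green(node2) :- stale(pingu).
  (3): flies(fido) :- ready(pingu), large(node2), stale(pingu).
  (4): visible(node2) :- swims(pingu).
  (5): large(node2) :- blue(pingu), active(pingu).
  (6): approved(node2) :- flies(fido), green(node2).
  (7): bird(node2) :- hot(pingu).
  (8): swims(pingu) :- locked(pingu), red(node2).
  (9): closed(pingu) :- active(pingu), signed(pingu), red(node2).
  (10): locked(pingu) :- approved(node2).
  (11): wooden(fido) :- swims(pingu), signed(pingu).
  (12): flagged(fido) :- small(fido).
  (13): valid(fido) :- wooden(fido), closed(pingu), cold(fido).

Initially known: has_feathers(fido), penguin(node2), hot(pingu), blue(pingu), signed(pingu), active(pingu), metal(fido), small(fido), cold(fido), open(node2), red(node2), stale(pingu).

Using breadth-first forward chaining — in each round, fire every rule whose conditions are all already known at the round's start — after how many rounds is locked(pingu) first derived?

Round 1 — (1), (2), (5), (7), (9), (12), derive ready(pingu), green(node2), large(node2), bird(node2), closed(pingu), flagged(fido).
Round 2 — (3), derive flies(fido).
Round 3 — (6), derive approved(node2).
Round 4 — (10), derive locked(pingu).
locked(pingu) first appears in round 4.

4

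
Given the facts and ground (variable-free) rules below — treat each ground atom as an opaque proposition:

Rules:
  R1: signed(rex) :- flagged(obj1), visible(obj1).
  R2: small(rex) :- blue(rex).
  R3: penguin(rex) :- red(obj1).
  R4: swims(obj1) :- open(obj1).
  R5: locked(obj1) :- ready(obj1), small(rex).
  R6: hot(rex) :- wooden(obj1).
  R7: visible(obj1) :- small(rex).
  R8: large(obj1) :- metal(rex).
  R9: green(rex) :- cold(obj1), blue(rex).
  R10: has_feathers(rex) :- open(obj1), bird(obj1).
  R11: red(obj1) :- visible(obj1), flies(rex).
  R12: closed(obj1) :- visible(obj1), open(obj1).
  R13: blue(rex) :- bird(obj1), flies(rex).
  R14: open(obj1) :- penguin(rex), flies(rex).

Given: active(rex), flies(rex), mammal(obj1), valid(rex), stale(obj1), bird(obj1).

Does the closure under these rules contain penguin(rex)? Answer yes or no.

Round 1 — R13, derive blue(rex).
Round 2 — R2, derive small(rex).
Round 3 — R7, derive visible(obj1).
Round 4 — R11, derive red(obj1).
Round 5 — R3, derive penguin(rex).
Round 6 — R14, derive open(obj1).
Round 7 — R4, R10, R12, derive swims(obj1), has_feathers(rex), closed(obj1).
penguin(rex) appears in round 5, so it is derivable.

yes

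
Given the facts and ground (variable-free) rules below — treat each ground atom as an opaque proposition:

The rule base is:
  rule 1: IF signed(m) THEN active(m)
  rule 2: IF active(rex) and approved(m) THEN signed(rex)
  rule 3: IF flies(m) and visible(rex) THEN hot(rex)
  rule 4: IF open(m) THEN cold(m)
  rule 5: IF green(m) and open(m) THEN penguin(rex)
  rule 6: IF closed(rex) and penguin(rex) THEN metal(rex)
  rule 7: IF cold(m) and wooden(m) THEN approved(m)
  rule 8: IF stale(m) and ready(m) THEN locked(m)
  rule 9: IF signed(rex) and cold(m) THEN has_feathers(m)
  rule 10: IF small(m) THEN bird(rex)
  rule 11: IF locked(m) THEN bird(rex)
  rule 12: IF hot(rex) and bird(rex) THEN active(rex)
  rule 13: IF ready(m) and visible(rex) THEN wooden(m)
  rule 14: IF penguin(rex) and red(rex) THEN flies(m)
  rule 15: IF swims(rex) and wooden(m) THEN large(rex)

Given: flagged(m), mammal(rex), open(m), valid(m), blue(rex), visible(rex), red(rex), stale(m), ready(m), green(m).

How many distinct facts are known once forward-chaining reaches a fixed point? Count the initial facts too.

21

Round 1 fires rule 4, rule 5, rule 8, rule 13, giving cold(m), penguin(rex), locked(m), wooden(m).
Round 2 fires rule 7, rule 11, rule 14, giving approved(m), bird(rex), flies(m).
Round 3 fires rule 3, giving hot(rex).
Round 4 fires rule 12, giving active(rex).
Round 5 fires rule 2, giving signed(rex).
Round 6 fires rule 9, giving has_feathers(m).
Closure: {active(rex), approved(m), bird(rex), blue(rex), cold(m), flagged(m), flies(m), green(m), has_feathers(m), hot(rex), locked(m), mammal(rex), open(m), penguin(rex), ready(m), red(rex), signed(rex), stale(m), valid(m), visible(rex), wooden(m)} — 21 facts.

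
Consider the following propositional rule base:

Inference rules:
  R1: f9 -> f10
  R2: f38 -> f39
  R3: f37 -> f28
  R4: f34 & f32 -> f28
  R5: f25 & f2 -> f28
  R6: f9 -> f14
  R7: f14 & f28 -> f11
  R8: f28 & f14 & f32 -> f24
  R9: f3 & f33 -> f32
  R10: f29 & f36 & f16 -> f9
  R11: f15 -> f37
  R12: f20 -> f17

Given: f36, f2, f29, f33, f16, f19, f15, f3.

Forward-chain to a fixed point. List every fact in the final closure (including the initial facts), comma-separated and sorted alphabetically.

Round 1 — R9, R10, R11, derive f32, f9, f37.
Round 2 — R1, R3, R6, derive f10, f28, f14.
Round 3 — R7, R8, derive f11, f24.

f10, f11, f14, f15, f16, f19, f2, f24, f28, f29, f3, f32, f33, f36, f37, f9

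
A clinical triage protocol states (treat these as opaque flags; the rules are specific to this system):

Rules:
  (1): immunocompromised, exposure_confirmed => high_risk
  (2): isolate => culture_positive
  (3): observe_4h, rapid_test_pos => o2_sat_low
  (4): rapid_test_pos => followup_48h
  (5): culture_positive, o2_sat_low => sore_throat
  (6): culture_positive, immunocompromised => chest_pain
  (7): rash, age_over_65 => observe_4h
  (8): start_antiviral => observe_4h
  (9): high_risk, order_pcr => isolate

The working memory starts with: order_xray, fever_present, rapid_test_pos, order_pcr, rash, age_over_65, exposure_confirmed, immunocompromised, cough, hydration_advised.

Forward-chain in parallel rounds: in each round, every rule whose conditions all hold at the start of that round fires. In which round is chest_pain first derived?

4

Round 1: (1) [immunocompromised, exposure_confirmed => high_risk]; (4) [rapid_test_pos => followup_48h]; (7) [rash, age_over_65 => observe_4h]. New: high_risk, followup_48h, observe_4h.
Round 2: (3) [observe_4h, rapid_test_pos => o2_sat_low]; (9) [high_risk, order_pcr => isolate]. New: o2_sat_low, isolate.
Round 3: (2) [isolate => culture_positive]. New: culture_positive.
Round 4: (5) [culture_positive, o2_sat_low => sore_throat]; (6) [culture_positive, immunocompromised => chest_pain]. New: sore_throat, chest_pain.
chest_pain first appears in round 4.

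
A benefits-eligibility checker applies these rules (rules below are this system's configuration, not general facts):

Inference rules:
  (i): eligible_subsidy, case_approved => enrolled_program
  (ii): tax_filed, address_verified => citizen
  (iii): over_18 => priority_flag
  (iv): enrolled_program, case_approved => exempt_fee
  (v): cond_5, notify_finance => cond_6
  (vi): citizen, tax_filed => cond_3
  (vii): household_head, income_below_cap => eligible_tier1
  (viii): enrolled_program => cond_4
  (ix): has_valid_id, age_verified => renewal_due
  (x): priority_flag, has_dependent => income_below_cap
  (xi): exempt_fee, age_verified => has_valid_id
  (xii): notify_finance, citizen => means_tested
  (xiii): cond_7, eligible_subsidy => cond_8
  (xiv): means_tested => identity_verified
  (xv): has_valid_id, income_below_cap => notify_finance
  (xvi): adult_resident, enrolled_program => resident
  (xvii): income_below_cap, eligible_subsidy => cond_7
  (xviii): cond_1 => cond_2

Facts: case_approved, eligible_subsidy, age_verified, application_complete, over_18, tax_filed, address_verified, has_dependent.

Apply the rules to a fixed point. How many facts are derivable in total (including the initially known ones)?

Round 1: (i) [eligible_subsidy, case_approved => enrolled_program]; (ii) [tax_filed, address_verified => citizen]; (iii) [over_18 => priority_flag]. New: enrolled_program, citizen, priority_flag.
Round 2: (iv) [enrolled_program, case_approved => exempt_fee]; (vi) [citizen, tax_filed => cond_3]; (viii) [enrolled_program => cond_4]; (x) [priority_flag, has_dependent => income_below_cap]. New: exempt_fee, cond_3, cond_4, income_below_cap.
Round 3: (xi) [exempt_fee, age_verified => has_valid_id]; (xvii) [income_below_cap, eligible_subsidy => cond_7]. New: has_valid_id, cond_7.
Round 4: (ix) [has_valid_id, age_verified => renewal_due]; (xiii) [cond_7, eligible_subsidy => cond_8]; (xv) [has_valid_id, income_below_cap => notify_finance]. New: renewal_due, cond_8, notify_finance.
Round 5: (xii) [notify_finance, citizen => means_tested]. New: means_tested.
Round 6: (xiv) [means_tested => identity_verified]. New: identity_verified.
Closure: {address_verified, age_verified, application_complete, case_approved, citizen, cond_3, cond_4, cond_7, cond_8, eligible_subsidy, enrolled_program, exempt_fee, has_dependent, has_valid_id, identity_verified, income_below_cap, means_tested, notify_finance, over_18, priority_flag, renewal_due, tax_filed} — 22 facts.

22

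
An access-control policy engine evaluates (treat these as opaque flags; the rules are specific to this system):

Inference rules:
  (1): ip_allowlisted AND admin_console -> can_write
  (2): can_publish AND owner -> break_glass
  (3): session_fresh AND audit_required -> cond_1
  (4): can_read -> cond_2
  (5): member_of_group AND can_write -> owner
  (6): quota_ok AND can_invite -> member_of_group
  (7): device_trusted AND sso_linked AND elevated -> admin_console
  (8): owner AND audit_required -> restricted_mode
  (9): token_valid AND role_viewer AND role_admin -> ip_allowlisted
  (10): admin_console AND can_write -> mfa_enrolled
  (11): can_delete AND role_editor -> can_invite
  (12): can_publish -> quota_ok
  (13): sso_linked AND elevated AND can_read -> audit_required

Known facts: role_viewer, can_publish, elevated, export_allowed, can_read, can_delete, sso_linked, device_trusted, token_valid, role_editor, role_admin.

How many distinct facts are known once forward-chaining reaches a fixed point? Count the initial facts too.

23

Round 1: (4) [can_read -> cond_2]; (7) [device_trusted AND sso_linked AND elevated -> admin_console]; (9) [token_valid AND role_viewer AND role_admin -> ip_allowlisted]; (11) [can_delete AND role_editor -> can_invite]; (12) [can_publish -> quota_ok]; (13) [sso_linked AND elevated AND can_read -> audit_required]. Adds cond_2, admin_console, ip_allowlisted, can_invite, quota_ok, audit_required.
Round 2: (1) [ip_allowlisted AND admin_console -> can_write]; (6) [quota_ok AND can_invite -> member_of_group]. Adds can_write, member_of_group.
Round 3: (5) [member_of_group AND can_write -> owner]; (10) [admin_console AND can_write -> mfa_enrolled]. Adds owner, mfa_enrolled.
Round 4: (2) [can_publish AND owner -> break_glass]; (8) [owner AND audit_required -> restricted_mode]. Adds break_glass, restricted_mode.
Closure: {admin_console, audit_required, break_glass, can_delete, can_invite, can_publish, can_read, can_write, cond_2, device_trusted, elevated, export_allowed, ip_allowlisted, member_of_group, mfa_enrolled, owner, quota_ok, restricted_mode, role_admin, role_editor, role_viewer, sso_linked, token_valid} — 23 facts.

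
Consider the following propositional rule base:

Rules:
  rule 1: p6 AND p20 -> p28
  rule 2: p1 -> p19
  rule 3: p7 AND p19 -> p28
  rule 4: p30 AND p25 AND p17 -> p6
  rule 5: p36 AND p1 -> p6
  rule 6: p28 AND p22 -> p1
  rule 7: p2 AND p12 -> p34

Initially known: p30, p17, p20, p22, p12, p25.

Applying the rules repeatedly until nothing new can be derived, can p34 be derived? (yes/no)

[1] rule 4 [p30 AND p25 AND p17 -> p6]. ⇒ new: p6.
[2] rule 1 [p6 AND p20 -> p28]. ⇒ new: p28.
[3] rule 6 [p28 AND p22 -> p1]. ⇒ new: p1.
[4] rule 2 [p1 -> p19]. ⇒ new: p19.
Fixed point reached. p34 is concluded only by rule 7; rule 7 needs p2 (never derived).

no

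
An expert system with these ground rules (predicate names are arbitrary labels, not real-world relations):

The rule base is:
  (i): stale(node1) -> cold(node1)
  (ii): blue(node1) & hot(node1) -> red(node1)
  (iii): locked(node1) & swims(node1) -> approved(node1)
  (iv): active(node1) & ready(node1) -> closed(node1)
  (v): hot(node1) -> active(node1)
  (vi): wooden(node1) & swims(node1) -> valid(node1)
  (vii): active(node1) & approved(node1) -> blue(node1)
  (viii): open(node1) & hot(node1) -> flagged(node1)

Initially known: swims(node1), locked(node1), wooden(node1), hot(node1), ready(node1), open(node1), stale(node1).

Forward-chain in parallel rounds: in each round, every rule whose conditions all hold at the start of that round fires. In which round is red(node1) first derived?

Round 1: (i) [stale(node1) -> cold(node1)]; (iii) [locked(node1) & swims(node1) -> approved(node1)]; (v) [hot(node1) -> active(node1)]; (vi) [wooden(node1) & swims(node1) -> valid(node1)]; (viii) [open(node1) & hot(node1) -> flagged(node1)]. Adds cold(node1), approved(node1), active(node1), valid(node1), flagged(node1).
Round 2: (iv) [active(node1) & ready(node1) -> closed(node1)]; (vii) [active(node1) & approved(node1) -> blue(node1)]. Adds closed(node1), blue(node1).
Round 3: (ii) [blue(node1) & hot(node1) -> red(node1)]. Adds red(node1).
red(node1) first appears in round 3.

3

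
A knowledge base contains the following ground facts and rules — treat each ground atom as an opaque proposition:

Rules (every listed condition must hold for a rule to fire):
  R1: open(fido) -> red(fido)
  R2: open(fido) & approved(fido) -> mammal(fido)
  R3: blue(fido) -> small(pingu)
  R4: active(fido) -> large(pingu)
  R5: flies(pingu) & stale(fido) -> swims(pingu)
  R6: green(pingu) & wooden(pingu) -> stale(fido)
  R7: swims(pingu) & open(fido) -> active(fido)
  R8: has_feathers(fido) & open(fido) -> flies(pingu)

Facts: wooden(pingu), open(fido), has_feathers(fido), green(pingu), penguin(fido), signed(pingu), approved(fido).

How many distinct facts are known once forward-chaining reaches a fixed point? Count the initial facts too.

Round 1: R1 [open(fido) -> red(fido)]; R2 [open(fido) & approved(fido) -> mammal(fido)]; R6 [green(pingu) & wooden(pingu) -> stale(fido)]; R8 [has_feathers(fido) & open(fido) -> flies(pingu)]. Adds red(fido), mammal(fido), stale(fido), flies(pingu).
Round 2: R5 [flies(pingu) & stale(fido) -> swims(pingu)]. Adds swims(pingu).
Round 3: R7 [swims(pingu) & open(fido) -> active(fido)]. Adds active(fido).
Round 4: R4 [active(fido) -> large(pingu)]. Adds large(pingu).
Closure: {active(fido), approved(fido), flies(pingu), green(pingu), has_feathers(fido), large(pingu), mammal(fido), open(fido), penguin(fido), red(fido), signed(pingu), stale(fido), swims(pingu), wooden(pingu)} — 14 facts.

14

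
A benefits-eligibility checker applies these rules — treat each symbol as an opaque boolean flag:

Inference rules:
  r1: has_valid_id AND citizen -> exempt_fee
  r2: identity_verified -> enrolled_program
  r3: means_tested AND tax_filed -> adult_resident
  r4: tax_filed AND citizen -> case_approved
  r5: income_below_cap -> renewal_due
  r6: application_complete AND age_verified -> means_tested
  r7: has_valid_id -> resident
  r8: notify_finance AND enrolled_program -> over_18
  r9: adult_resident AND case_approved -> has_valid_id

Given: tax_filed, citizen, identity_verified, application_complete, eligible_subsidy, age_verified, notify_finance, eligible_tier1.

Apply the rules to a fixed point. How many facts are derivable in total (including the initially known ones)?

16

Round 1: r2 [identity_verified -> enrolled_program]; r4 [tax_filed AND citizen -> case_approved]; r6 [application_complete AND age_verified -> means_tested]. New: enrolled_program, case_approved, means_tested.
Round 2: r3 [means_tested AND tax_filed -> adult_resident]; r8 [notify_finance AND enrolled_program -> over_18]. New: adult_resident, over_18.
Round 3: r9 [adult_resident AND case_approved -> has_valid_id]. New: has_valid_id.
Round 4: r1 [has_valid_id AND citizen -> exempt_fee]; r7 [has_valid_id -> resident]. New: exempt_fee, resident.
Closure: {adult_resident, age_verified, application_complete, case_approved, citizen, eligible_subsidy, eligible_tier1, enrolled_program, exempt_fee, has_valid_id, identity_verified, means_tested, notify_finance, over_18, resident, tax_filed} — 16 facts.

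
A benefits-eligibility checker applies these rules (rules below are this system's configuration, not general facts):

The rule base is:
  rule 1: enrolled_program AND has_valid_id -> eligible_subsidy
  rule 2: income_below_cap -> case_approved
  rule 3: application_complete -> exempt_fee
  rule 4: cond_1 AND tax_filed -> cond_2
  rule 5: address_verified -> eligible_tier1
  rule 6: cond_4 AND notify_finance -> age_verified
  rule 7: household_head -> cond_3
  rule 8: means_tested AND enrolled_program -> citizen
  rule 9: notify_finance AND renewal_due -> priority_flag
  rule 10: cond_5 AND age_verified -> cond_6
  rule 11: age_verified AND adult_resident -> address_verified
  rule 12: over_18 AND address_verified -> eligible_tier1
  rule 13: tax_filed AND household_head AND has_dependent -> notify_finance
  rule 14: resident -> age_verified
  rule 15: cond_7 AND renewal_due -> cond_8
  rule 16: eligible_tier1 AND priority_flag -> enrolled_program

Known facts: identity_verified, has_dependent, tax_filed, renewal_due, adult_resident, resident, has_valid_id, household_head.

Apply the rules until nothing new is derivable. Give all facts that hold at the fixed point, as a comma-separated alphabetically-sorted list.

address_verified, adult_resident, age_verified, cond_3, eligible_subsidy, eligible_tier1, enrolled_program, has_dependent, has_valid_id, household_head, identity_verified, notify_finance, priority_flag, renewal_due, resident, tax_filed

Round 1: rule 7 [household_head -> cond_3]; rule 13 [tax_filed AND household_head AND has_dependent -> notify_finance]; rule 14 [resident -> age_verified]. Adds cond_3, notify_finance, age_verified.
Round 2: rule 9 [notify_finance AND renewal_due -> priority_flag]; rule 11 [age_verified AND adult_resident -> address_verified]. Adds priority_flag, address_verified.
Round 3: rule 5 [address_verified -> eligible_tier1]. Adds eligible_tier1.
Round 4: rule 16 [eligible_tier1 AND priority_flag -> enrolled_program]. Adds enrolled_program.
Round 5: rule 1 [enrolled_program AND has_valid_id -> eligible_subsidy]. Adds eligible_subsidy.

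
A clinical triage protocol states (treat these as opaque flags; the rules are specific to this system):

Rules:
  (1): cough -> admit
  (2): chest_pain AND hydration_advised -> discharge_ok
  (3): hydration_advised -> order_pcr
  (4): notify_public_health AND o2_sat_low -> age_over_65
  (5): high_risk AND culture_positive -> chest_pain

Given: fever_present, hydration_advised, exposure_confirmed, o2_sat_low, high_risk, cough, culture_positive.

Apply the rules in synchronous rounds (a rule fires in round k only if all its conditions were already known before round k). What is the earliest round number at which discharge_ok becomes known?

2

Round 1: (1) [cough -> admit]; (3) [hydration_advised -> order_pcr]; (5) [high_risk AND culture_positive -> chest_pain]. New: admit, order_pcr, chest_pain.
Round 2: (2) [chest_pain AND hydration_advised -> discharge_ok]. New: discharge_ok.
discharge_ok first appears in round 2.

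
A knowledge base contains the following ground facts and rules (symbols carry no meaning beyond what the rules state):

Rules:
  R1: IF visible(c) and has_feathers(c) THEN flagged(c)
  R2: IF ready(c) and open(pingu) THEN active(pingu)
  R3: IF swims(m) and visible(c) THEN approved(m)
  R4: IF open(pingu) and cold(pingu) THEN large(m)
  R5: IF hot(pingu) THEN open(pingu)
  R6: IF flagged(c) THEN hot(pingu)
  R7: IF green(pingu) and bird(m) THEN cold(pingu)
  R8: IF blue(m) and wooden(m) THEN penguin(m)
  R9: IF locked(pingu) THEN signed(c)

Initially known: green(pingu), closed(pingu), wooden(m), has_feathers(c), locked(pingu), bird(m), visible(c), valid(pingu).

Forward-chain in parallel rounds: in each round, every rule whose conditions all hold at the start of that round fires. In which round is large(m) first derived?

Round 1 — R1, R7, R9, derive flagged(c), cold(pingu), signed(c).
Round 2 — R6, derive hot(pingu).
Round 3 — R5, derive open(pingu).
Round 4 — R4, derive large(m).
large(m) first appears in round 4.

4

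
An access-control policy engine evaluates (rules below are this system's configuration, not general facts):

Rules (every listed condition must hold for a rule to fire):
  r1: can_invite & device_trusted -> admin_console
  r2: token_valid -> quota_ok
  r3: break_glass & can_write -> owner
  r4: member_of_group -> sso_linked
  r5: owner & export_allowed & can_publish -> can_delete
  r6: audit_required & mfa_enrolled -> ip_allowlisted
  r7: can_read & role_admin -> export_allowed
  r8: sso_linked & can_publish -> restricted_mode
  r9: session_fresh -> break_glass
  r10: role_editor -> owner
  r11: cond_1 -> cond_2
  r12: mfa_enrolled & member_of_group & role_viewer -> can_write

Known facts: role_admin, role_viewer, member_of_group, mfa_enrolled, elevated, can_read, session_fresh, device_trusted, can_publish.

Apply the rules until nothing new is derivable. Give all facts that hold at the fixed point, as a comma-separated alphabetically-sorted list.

break_glass, can_delete, can_publish, can_read, can_write, device_trusted, elevated, export_allowed, member_of_group, mfa_enrolled, owner, restricted_mode, role_admin, role_viewer, session_fresh, sso_linked

Round 1 — r4, r7, r9, r12, derive sso_linked, export_allowed, break_glass, can_write.
Round 2 — r3, r8, derive owner, restricted_mode.
Round 3 — r5, derive can_delete.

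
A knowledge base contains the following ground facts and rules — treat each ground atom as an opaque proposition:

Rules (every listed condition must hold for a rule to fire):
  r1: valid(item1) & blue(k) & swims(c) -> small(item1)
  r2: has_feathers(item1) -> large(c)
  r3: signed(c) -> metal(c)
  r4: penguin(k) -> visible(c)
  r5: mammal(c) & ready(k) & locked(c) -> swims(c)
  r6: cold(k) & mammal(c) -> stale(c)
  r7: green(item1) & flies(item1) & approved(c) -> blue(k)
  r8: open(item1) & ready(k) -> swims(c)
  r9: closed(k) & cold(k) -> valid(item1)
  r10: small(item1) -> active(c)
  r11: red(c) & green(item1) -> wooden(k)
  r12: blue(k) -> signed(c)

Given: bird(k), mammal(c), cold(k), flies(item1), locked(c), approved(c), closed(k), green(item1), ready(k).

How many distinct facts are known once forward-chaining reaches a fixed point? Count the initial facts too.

Round 1 — r5, r6, r7, r9, derive swims(c), stale(c), blue(k), valid(item1).
Round 2 — r1, r12, derive small(item1), signed(c).
Round 3 — r3, r10, derive metal(c), active(c).
Closure: {active(c), approved(c), bird(k), blue(k), closed(k), cold(k), flies(item1), green(item1), locked(c), mammal(c), metal(c), ready(k), signed(c), small(item1), stale(c), swims(c), valid(item1)} — 17 facts.

17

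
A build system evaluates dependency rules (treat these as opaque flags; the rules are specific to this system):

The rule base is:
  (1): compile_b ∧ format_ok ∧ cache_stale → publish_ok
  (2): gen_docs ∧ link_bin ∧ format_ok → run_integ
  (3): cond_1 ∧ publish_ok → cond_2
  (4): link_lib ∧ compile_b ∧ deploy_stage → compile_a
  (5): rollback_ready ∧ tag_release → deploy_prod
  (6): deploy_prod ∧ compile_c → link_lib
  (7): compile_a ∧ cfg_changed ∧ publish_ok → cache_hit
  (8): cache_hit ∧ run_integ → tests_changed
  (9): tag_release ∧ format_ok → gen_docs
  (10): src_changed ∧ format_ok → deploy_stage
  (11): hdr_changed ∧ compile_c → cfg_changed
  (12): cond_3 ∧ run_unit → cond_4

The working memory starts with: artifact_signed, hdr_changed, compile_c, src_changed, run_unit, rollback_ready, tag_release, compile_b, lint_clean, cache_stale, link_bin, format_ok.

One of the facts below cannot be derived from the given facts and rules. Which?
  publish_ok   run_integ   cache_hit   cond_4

cond_4

Round 1: (1) [compile_b ∧ format_ok ∧ cache_stale → publish_ok]; (5) [rollback_ready ∧ tag_release → deploy_prod]; (9) [tag_release ∧ format_ok → gen_docs]; (10) [src_changed ∧ format_ok → deploy_stage]; (11) [hdr_changed ∧ compile_c → cfg_changed]. New: publish_ok, deploy_prod, gen_docs, deploy_stage, cfg_changed.
Round 2: (2) [gen_docs ∧ link_bin ∧ format_ok → run_integ]; (6) [deploy_prod ∧ compile_c → link_lib]. New: run_integ, link_lib.
Round 3: (4) [link_lib ∧ compile_b ∧ deploy_stage → compile_a]. New: compile_a.
Round 4: (7) [compile_a ∧ cfg_changed ∧ publish_ok → cache_hit]. New: cache_hit.
Round 5: (8) [cache_hit ∧ run_integ → tests_changed]. New: tests_changed.
Derived: publish_ok (round 1), cache_hit (round 4), run_integ (round 2). cond_4 never appears in any round.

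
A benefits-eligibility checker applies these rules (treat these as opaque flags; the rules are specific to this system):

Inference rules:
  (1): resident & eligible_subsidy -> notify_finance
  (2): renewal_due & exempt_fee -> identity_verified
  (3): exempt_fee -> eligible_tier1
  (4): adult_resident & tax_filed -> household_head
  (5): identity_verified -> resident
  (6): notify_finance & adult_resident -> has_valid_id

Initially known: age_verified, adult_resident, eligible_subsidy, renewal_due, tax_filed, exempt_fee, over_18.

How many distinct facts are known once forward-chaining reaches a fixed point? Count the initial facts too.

13

Round 1: (2) [renewal_due & exempt_fee -> identity_verified]; (3) [exempt_fee -> eligible_tier1]; (4) [adult_resident & tax_filed -> household_head]. Adds identity_verified, eligible_tier1, household_head.
Round 2: (5) [identity_verified -> resident]. Adds resident.
Round 3: (1) [resident & eligible_subsidy -> notify_finance]. Adds notify_finance.
Round 4: (6) [notify_finance & adult_resident -> has_valid_id]. Adds has_valid_id.
Closure: {adult_resident, age_verified, eligible_subsidy, eligible_tier1, exempt_fee, has_valid_id, household_head, identity_verified, notify_finance, over_18, renewal_due, resident, tax_filed} — 13 facts.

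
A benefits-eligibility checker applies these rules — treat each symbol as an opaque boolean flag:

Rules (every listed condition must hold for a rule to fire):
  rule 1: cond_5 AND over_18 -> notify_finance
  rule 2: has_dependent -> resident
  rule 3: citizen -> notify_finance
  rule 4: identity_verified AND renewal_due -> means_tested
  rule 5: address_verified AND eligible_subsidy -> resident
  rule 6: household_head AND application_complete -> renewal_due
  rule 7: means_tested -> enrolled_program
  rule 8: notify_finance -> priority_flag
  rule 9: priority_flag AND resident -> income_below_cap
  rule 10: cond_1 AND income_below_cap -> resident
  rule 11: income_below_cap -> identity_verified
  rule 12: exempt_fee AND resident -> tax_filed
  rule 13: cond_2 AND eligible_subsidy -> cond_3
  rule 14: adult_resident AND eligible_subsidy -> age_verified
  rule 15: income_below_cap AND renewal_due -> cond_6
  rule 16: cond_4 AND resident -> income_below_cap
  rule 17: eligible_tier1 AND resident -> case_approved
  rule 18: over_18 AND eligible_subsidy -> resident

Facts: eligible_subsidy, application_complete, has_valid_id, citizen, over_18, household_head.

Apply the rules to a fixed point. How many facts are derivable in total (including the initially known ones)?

Round 1: rule 3 [citizen -> notify_finance]; rule 6 [household_head AND application_complete -> renewal_due]; rule 18 [over_18 AND eligible_subsidy -> resident]. Adds notify_finance, renewal_due, resident.
Round 2: rule 8 [notify_finance -> priority_flag]. Adds priority_flag.
Round 3: rule 9 [priority_flag AND resident -> income_below_cap]. Adds income_below_cap.
Round 4: rule 11 [income_below_cap -> identity_verified]; rule 15 [income_below_cap AND renewal_due -> cond_6]. Adds identity_verified, cond_6.
Round 5: rule 4 [identity_verified AND renewal_due -> means_tested]. Adds means_tested.
Round 6: rule 7 [means_tested -> enrolled_program]. Adds enrolled_program.
Closure: {application_complete, citizen, cond_6, eligible_subsidy, enrolled_program, has_valid_id, household_head, identity_verified, income_below_cap, means_tested, notify_finance, over_18, priority_flag, renewal_due, resident} — 15 facts.

15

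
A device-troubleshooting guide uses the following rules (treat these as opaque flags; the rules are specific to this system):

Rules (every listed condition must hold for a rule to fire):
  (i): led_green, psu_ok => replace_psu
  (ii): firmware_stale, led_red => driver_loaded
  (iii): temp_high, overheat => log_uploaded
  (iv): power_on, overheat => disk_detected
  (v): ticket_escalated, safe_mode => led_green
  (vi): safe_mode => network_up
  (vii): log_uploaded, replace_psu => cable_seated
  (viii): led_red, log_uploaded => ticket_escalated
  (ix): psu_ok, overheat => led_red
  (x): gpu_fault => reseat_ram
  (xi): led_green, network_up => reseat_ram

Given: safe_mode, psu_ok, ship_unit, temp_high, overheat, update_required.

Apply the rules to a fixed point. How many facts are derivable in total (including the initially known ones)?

14

Round 1 — (iii), (vi), (ix), derive log_uploaded, network_up, led_red.
Round 2 — (viii), derive ticket_escalated.
Round 3 — (v), derive led_green.
Round 4 — (i), (xi), derive replace_psu, reseat_ram.
Round 5 — (vii), derive cable_seated.
Closure: {cable_seated, led_green, led_red, log_uploaded, network_up, overheat, psu_ok, replace_psu, reseat_ram, safe_mode, ship_unit, temp_high, ticket_escalated, update_required} — 14 facts.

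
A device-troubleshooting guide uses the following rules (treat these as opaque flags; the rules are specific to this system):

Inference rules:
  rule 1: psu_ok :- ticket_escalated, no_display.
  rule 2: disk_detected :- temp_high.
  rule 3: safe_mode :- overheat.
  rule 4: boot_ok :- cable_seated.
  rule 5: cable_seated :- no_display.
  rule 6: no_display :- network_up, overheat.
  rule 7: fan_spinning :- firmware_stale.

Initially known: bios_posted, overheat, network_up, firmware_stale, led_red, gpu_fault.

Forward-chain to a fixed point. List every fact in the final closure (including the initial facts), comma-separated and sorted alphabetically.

bios_posted, boot_ok, cable_seated, fan_spinning, firmware_stale, gpu_fault, led_red, network_up, no_display, overheat, safe_mode

Round 1: rule 3 [safe_mode :- overheat.]; rule 6 [no_display :- network_up, overheat.]; rule 7 [fan_spinning :- firmware_stale.]. Adds safe_mode, no_display, fan_spinning.
Round 2: rule 5 [cable_seated :- no_display.]. Adds cable_seated.
Round 3: rule 4 [boot_ok :- cable_seated.]. Adds boot_ok.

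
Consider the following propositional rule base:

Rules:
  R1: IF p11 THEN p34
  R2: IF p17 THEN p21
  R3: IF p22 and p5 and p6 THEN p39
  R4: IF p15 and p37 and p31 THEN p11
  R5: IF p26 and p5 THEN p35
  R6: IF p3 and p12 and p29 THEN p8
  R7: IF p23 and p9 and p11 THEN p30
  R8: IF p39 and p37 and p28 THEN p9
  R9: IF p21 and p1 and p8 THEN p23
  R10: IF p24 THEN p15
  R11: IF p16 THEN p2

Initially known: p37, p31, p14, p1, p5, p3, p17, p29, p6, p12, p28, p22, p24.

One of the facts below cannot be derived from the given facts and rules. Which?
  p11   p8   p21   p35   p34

p35

Round 1 — R2, R3, R6, R10, derive p21, p39, p8, p15.
Round 2 — R4, R8, R9, derive p11, p9, p23.
Round 3 — R1, R7, derive p34, p30.
Derived: p8 (round 1), p11 (round 2), p21 (round 1), p34 (round 3). p35 never appears in any round.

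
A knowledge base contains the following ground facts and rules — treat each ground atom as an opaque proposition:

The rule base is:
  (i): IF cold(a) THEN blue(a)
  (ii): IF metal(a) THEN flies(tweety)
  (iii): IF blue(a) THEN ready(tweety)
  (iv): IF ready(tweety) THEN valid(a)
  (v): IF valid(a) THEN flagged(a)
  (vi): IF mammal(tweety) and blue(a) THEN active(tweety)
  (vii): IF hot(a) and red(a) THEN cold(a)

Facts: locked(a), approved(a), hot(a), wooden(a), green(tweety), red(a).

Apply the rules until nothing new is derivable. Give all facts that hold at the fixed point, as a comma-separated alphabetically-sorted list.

approved(a), blue(a), cold(a), flagged(a), green(tweety), hot(a), locked(a), ready(tweety), red(a), valid(a), wooden(a)

Round 1: (vii) [IF hot(a) and red(a) THEN cold(a)]. Adds cold(a).
Round 2: (i) [IF cold(a) THEN blue(a)]. Adds blue(a).
Round 3: (iii) [IF blue(a) THEN ready(tweety)]. Adds ready(tweety).
Round 4: (iv) [IF ready(tweety) THEN valid(a)]. Adds valid(a).
Round 5: (v) [IF valid(a) THEN flagged(a)]. Adds flagged(a).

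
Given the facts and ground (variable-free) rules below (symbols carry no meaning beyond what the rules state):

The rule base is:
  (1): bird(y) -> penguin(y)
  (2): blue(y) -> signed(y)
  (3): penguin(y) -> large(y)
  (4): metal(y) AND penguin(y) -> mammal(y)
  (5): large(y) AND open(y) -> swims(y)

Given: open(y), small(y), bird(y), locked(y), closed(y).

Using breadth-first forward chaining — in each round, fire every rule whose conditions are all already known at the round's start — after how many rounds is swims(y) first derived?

3

Round 1: (1) [bird(y) -> penguin(y)]. New: penguin(y).
Round 2: (3) [penguin(y) -> large(y)]. New: large(y).
Round 3: (5) [large(y) AND open(y) -> swims(y)]. New: swims(y).
swims(y) first appears in round 3.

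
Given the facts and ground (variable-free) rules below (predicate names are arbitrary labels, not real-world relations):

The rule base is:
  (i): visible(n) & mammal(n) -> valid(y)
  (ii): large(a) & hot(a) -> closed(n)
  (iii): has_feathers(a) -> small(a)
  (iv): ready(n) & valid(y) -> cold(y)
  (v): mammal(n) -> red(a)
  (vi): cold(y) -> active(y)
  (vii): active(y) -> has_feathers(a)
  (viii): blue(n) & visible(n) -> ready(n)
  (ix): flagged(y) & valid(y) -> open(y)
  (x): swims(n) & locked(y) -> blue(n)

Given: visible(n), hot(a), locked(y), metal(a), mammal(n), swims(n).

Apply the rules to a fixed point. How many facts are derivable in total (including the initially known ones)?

Round 1 — (i), (v), (x), derive valid(y), red(a), blue(n).
Round 2 — (viii), derive ready(n).
Round 3 — (iv), derive cold(y).
Round 4 — (vi), derive active(y).
Round 5 — (vii), derive has_feathers(a).
Round 6 — (iii), derive small(a).
Closure: {active(y), blue(n), cold(y), has_feathers(a), hot(a), locked(y), mammal(n), metal(a), ready(n), red(a), small(a), swims(n), valid(y), visible(n)} — 14 facts.

14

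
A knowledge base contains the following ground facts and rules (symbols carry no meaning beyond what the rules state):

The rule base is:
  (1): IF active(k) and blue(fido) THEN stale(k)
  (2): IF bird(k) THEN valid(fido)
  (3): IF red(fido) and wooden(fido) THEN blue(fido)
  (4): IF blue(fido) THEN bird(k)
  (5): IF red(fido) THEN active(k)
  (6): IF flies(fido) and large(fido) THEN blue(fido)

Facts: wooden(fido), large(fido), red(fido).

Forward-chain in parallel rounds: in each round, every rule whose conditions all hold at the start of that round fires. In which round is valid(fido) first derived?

Round 1 fires (3), (5), giving blue(fido), active(k).
Round 2 fires (1), (4), giving stale(k), bird(k).
Round 3 fires (2), giving valid(fido).
valid(fido) first appears in round 3.

3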